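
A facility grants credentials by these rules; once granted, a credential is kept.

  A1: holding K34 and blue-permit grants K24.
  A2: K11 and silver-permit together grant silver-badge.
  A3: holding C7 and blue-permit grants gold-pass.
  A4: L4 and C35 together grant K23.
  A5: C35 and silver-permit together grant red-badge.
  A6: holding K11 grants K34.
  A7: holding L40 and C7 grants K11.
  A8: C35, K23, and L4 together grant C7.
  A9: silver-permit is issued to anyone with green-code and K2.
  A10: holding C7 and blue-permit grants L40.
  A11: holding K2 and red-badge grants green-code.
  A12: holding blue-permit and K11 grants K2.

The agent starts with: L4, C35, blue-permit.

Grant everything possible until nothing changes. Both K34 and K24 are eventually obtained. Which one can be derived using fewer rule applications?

K34

K34: Holding L4 and C35 grants K23 (A4). Holding C35, K23, and L4 grants C7 (A8). Holding C7 and blue-permit grants L40 (A10). Holding L40 and C7 grants K11 (A7). Holding K11 grants K34 (A6). [5 rule applications]
K24: Holding L4 and C35 grants K23 (A4). Holding C35, K23, and L4 grants C7 (A8). Holding C7 and blue-permit grants L40 (A10). Holding L40 and C7 grants K11 (A7). Holding K11 grants K34 (A6). Holding K34 and blue-permit grants K24 (A1). [6 rule applications]
K34 needs fewer.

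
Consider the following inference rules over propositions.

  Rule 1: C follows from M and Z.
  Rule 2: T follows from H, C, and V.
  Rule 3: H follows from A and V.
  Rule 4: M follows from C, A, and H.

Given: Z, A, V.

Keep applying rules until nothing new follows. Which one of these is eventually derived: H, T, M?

From A and V, Rule 3 gives H.
M would need C, A, and H (Rule 4), but C is never established. T would need H, C, and V (Rule 2), but C is never established.

H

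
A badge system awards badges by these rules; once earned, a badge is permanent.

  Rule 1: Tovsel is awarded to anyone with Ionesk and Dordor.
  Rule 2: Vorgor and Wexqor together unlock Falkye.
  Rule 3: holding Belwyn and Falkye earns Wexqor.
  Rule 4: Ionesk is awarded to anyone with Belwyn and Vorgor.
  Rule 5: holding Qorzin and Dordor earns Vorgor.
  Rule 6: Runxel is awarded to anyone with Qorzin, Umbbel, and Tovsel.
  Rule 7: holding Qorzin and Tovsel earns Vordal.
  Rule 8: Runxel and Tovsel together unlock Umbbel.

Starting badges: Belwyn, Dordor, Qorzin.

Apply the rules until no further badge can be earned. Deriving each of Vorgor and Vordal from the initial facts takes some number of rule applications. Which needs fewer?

Vorgor

Vorgor: With Qorzin and Dordor, Vorgor is earned (Rule 5). [1 rule application]
Vordal: With Qorzin and Dordor, Vorgor is earned (Rule 5). With Belwyn and Vorgor, Ionesk is earned (Rule 4). With Ionesk and Dordor, Tovsel is earned (Rule 1). With Qorzin and Tovsel, Vordal is earned (Rule 7). [4 rule applications]
Vorgor needs fewer.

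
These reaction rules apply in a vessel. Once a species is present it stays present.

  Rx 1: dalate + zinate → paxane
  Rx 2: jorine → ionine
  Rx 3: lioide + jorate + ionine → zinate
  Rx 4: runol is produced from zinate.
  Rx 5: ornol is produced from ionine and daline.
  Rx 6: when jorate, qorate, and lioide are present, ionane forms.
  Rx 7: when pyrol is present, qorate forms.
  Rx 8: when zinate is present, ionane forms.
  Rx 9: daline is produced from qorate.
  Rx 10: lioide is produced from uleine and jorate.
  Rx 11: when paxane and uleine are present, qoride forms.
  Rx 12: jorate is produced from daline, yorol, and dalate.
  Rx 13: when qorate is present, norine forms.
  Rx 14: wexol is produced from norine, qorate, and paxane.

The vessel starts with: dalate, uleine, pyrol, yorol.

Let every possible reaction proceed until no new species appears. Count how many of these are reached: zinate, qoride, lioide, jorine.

pyrol present → qorate forms (Rx 7).
qorate present → daline forms (Rx 9).
daline, yorol, and dalate present → jorate forms (Rx 12).
uleine and jorate present → lioide forms (Rx 10).
zinate would need lioide, jorate, and ionine (Rx 3), but ionine never forms.
qoride would need paxane and uleine (Rx 11), but paxane never forms.
lioide: reached.
No rule produces jorine, and it is not given.
Reached: lioide — 1 of the 4.

1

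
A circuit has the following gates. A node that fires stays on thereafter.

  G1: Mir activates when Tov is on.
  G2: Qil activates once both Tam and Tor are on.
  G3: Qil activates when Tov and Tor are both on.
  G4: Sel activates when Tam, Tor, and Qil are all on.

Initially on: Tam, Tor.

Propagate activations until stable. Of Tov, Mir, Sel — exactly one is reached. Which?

Sel

G2: Tam and Tor on → Qil on.
Tam, Tor, and Qil are on, so Sel activates (G4).
Mir would need Tov (G1), but Tov never turns on. No rule produces Tov, and it is not given.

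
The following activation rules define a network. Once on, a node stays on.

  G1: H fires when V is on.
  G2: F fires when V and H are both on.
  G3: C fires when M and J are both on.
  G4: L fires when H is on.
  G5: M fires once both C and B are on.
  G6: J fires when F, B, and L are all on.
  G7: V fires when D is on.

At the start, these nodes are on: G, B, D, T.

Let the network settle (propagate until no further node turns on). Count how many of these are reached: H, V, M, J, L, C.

D is on, so V fires (G7).
V is on, so H fires (G1).
V and H are on, so F fires (G2).
H is on, so L fires (G4).
F, B, and L are on, so J fires (G6).
H: reached.
V: reached.
M would need C and B (G5), but C never turns on.
J: reached.
L: reached.
C would need M and J (G3), but M never turns on.
Reached: H, V, J, and L — 4 of the 6.

4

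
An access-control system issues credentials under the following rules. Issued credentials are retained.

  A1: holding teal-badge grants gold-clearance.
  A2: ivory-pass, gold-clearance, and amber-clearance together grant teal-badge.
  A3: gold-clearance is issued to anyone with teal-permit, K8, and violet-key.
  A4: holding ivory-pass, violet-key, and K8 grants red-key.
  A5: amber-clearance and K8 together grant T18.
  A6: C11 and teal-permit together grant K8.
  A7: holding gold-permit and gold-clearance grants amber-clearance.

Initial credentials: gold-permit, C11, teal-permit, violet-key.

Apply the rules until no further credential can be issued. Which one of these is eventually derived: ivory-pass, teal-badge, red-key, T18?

T18

Holding C11 and teal-permit grants K8 (A6).
Holding teal-permit, K8, and violet-key grants gold-clearance (A3).
Holding gold-permit and gold-clearance grants amber-clearance (A7).
Holding amber-clearance and K8 grants T18 (A5).
red-key would need ivory-pass, violet-key, and K8 (A4), but ivory-pass is never granted. No rule produces ivory-pass, and it is not given. teal-badge would need ivory-pass, gold-clearance, and amber-clearance (A2), but ivory-pass is never granted.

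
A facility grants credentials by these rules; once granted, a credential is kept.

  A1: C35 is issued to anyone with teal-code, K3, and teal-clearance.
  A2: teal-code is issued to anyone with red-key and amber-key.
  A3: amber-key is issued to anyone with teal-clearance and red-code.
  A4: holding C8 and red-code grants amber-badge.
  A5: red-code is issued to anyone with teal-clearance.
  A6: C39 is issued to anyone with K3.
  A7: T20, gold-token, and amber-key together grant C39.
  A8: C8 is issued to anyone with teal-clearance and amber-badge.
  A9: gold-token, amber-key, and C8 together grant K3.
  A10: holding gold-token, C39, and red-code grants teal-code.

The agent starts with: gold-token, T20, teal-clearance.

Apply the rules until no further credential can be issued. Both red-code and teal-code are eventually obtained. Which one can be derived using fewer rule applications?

red-code

red-code: Holding teal-clearance grants red-code (A5). [1 rule application]
teal-code: Holding teal-clearance grants red-code (A5). Holding teal-clearance and red-code grants amber-key (A3). Holding T20, gold-token, and amber-key grants C39 (A7). Holding gold-token, C39, and red-code grants teal-code (A10). [4 rule applications]
red-code needs fewer.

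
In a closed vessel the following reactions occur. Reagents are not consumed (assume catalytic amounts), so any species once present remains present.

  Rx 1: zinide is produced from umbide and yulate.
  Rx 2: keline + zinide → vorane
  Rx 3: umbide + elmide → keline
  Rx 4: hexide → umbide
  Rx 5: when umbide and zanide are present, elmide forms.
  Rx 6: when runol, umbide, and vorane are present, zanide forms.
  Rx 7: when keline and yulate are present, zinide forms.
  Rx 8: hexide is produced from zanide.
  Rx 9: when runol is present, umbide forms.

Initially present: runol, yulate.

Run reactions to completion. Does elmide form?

No

elmide would need umbide and zanide (Rx 5), but zanide never forms.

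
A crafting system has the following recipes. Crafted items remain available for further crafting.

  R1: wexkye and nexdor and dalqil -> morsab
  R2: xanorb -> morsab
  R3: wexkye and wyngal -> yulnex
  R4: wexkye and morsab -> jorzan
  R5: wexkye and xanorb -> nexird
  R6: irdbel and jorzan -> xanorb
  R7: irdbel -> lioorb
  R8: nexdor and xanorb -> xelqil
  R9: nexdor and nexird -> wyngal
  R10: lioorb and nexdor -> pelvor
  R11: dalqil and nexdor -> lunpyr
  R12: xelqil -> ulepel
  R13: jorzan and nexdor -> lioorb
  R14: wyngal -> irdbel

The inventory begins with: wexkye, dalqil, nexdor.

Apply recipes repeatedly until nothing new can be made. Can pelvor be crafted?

Yes

wexkye and nexdor and dalqil -> morsab (R1).
Using R4, wexkye and morsab make jorzan.
Using R13, jorzan and nexdor make lioorb.
lioorb and nexdor -> pelvor (R10).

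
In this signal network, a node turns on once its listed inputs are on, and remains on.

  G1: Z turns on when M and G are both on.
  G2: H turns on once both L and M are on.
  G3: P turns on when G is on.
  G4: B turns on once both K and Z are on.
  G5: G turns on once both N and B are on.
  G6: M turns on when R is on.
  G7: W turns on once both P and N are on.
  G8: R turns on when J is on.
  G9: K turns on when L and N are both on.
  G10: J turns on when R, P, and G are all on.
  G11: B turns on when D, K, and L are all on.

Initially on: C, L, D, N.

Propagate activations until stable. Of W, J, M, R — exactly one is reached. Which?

W

L and N are on, so K turns on (G9).
D, K, and L are on, so B turns on (G11).
G5: N and B on → G on.
G is on, so P turns on (G3).
G7: P and N on → W on.
J would need R, P, and G (G10), but R never turns on. M would need R (G6), but R never turns on. R would need J (G8), but J never turns on.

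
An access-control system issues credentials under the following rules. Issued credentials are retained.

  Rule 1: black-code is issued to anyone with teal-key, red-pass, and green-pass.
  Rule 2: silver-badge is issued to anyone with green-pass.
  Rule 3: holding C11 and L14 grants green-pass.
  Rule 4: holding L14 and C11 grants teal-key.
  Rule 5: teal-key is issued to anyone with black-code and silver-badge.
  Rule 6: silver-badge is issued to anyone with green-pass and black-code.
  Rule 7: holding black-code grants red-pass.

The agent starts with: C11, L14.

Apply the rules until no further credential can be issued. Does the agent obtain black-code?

No

black-code would need teal-key, red-pass, and green-pass (Rule 1), but red-pass is never granted.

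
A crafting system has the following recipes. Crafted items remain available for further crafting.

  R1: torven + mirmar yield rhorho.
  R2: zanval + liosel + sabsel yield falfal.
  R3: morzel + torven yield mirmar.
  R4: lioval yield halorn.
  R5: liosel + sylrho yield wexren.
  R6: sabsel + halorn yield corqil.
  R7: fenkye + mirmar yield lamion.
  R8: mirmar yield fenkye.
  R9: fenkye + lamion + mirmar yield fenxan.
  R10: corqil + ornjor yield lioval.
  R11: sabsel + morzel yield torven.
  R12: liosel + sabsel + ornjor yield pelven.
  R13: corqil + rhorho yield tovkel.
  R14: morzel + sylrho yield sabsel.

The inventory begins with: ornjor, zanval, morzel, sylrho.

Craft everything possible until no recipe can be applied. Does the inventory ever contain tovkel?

No

tovkel would need corqil and rhorho (R13), but corqil is never obtained.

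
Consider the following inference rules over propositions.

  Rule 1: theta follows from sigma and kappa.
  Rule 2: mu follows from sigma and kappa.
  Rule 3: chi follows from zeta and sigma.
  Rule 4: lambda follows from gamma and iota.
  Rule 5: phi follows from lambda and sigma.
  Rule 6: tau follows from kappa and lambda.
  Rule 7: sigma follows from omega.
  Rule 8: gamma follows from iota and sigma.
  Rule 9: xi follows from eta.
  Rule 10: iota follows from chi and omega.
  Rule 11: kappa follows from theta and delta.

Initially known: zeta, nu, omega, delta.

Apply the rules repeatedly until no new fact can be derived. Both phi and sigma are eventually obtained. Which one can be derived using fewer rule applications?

sigma

sigma: omega holds, so sigma follows (Rule 7). [1 rule application]
phi: omega holds, so sigma follows (Rule 7). From zeta and sigma, Rule 3 gives chi. chi and omega hold, so iota follows (Rule 10). iota and sigma hold, so gamma follows (Rule 8). gamma and iota hold, so lambda follows (Rule 4). From lambda and sigma, Rule 5 gives phi. [6 rule applications]
sigma needs fewer.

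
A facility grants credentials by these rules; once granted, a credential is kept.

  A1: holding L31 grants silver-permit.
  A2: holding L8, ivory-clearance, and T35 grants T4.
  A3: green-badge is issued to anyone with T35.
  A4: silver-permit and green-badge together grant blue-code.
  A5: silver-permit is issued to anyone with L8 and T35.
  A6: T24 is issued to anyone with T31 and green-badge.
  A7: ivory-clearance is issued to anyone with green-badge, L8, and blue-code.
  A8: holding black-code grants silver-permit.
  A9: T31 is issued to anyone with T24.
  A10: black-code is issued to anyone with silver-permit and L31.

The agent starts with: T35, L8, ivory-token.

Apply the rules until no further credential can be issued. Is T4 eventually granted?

Yes

Holding T35 grants green-badge (A3).
Holding L8 and T35 grants silver-permit (A5).
Holding silver-permit and green-badge grants blue-code (A4).
Holding green-badge, L8, and blue-code grants ivory-clearance (A7).
Holding L8, ivory-clearance, and T35 grants T4 (A2).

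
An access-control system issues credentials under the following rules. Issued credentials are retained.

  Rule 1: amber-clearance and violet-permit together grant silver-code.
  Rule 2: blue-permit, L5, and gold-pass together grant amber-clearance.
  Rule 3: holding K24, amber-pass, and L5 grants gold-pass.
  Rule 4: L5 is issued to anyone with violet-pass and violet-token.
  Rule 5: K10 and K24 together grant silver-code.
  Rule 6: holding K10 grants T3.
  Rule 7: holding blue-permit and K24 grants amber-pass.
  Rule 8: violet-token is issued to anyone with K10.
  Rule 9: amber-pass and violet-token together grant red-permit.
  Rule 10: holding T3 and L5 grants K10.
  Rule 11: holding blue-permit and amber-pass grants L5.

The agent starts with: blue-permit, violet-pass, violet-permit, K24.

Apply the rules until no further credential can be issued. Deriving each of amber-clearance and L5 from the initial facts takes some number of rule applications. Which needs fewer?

L5: Holding blue-permit and K24 grants amber-pass (Rule 7). Holding blue-permit and amber-pass grants L5 (Rule 11). [2 rule applications]
amber-clearance: Holding blue-permit and K24 grants amber-pass (Rule 7). Holding blue-permit and amber-pass grants L5 (Rule 11). Holding K24, amber-pass, and L5 grants gold-pass (Rule 3). Holding blue-permit, L5, and gold-pass grants amber-clearance (Rule 2). [4 rule applications]
L5 needs fewer.

L5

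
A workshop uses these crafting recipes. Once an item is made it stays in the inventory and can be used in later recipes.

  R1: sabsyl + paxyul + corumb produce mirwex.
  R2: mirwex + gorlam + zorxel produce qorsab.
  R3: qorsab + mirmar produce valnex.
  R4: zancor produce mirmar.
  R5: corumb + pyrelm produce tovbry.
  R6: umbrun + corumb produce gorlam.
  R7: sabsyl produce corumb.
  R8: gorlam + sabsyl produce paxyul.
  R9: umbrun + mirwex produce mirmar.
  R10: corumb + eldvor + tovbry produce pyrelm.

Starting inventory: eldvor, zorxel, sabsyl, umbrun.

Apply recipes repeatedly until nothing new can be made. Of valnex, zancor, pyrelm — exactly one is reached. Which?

valnex

sabsyl → corumb (R7).
umbrun + corumb → gorlam (R6).
gorlam + sabsyl → paxyul (R8).
sabsyl + paxyul + corumb → mirwex (R1).
mirwex + gorlam + zorxel → qorsab (R2).
Using R9, umbrun and mirwex make mirmar.
qorsab + mirmar → valnex (R3).
No rule produces zancor, and it is not given. pyrelm would need corumb, eldvor, and tovbry (R10), but tovbry is never obtained.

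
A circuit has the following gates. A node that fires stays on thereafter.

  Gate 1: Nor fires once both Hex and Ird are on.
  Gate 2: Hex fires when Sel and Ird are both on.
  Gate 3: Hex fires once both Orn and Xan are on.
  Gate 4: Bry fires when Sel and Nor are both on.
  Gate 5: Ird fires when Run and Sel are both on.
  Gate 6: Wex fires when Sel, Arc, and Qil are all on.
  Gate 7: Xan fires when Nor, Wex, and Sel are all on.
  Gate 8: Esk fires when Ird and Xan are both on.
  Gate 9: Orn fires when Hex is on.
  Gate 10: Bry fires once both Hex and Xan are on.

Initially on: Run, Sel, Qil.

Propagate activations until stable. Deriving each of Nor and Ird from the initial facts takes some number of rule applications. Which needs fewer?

Ird: Run and Sel are on, so Ird fires (Gate 5). [1 rule application]
Nor: Gate 5: Run and Sel on → Ird on. Sel and Ird are on, so Hex fires (Gate 2). Gate 1: Hex and Ird on → Nor on. [3 rule applications]
Ird needs fewer.

Ird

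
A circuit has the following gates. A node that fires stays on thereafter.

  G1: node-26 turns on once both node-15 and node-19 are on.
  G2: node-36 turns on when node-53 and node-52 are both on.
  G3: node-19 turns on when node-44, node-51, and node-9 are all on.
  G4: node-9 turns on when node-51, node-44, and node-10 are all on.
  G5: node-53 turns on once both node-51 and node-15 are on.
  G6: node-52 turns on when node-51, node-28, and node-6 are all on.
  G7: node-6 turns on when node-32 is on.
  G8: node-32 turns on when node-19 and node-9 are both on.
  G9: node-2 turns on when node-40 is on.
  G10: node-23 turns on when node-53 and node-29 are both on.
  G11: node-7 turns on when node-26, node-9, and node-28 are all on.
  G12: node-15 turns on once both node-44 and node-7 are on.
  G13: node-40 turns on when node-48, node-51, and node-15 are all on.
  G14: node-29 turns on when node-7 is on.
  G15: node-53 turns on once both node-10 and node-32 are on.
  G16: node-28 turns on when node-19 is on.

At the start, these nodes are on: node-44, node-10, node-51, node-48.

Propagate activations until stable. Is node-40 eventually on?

No

node-40 would need node-48, node-51, and node-15 (G13), but node-15 never turns on.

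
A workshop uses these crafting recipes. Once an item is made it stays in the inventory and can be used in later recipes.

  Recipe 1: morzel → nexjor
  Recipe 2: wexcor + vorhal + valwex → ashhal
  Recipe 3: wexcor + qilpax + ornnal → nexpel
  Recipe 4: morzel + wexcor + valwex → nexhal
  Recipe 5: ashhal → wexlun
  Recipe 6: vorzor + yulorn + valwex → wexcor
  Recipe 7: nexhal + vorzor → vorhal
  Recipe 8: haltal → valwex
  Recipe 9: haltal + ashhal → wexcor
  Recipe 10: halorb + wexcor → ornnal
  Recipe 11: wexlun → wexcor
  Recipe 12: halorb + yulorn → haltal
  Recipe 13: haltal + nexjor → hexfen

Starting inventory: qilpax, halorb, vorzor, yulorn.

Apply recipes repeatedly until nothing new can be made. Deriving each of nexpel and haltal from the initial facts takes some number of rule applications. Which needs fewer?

haltal: halorb + yulorn → haltal (Recipe 12). [1 rule application]
nexpel: Using Recipe 12, halorb and yulorn make haltal. haltal → valwex (Recipe 8). Using Recipe 6, vorzor, yulorn, and valwex make wexcor. Using Recipe 10, halorb and wexcor make ornnal. wexcor + qilpax + ornnal → nexpel (Recipe 3). [5 rule applications]
haltal needs fewer.

haltal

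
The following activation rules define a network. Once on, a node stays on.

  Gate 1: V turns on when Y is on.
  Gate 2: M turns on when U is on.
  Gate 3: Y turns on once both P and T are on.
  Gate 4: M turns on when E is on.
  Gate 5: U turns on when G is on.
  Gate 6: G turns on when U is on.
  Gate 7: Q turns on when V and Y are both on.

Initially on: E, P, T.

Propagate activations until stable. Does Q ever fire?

Gate 3: P and T on → Y on.
Y is on, so V turns on (Gate 1).
Gate 7: V and Y on → Q on.

Yes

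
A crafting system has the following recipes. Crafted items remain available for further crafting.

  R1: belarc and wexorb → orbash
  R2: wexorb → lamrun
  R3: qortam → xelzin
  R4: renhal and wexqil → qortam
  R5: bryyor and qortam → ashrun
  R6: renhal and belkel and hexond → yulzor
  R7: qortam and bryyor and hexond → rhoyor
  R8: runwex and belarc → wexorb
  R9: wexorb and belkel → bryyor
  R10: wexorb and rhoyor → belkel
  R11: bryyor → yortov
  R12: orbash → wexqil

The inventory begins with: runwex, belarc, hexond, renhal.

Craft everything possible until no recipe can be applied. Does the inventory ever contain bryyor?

No

bryyor would need wexorb and belkel (R9), but belkel is never obtained.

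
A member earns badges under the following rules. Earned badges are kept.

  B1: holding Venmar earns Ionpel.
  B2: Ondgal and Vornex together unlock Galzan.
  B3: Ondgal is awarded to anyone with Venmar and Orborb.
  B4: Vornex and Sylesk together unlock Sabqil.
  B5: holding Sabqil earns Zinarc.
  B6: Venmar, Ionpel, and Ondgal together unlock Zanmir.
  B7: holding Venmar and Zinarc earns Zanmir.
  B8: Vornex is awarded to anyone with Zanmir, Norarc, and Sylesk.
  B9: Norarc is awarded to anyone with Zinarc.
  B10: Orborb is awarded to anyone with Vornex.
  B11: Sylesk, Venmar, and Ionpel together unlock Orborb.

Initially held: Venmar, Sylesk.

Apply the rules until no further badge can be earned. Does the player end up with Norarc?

No

Norarc would need Zinarc (B9), but Zinarc is never earned.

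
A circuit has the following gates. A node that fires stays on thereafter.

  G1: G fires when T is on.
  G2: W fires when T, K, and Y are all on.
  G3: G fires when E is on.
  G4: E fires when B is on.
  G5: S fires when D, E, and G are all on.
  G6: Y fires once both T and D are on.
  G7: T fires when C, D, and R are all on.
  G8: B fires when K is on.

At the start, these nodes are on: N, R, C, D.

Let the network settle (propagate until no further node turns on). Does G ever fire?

Yes

G7: C, D, and R on → T on.
T is on, so G fires (G1).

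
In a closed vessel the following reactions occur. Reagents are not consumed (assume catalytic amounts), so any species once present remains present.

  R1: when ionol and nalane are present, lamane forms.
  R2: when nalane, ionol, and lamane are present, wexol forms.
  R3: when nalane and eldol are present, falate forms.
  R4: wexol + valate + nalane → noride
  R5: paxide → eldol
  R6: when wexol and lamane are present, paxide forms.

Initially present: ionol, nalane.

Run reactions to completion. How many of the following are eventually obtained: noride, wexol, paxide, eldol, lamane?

4

ionol and nalane present → lamane forms (R1).
nalane, ionol, and lamane present → wexol forms (R2).
wexol and lamane present → paxide forms (R6).
paxide present → eldol forms (R5).
noride would need wexol, valate, and nalane (R4), but valate never forms.
wexol: reached.
paxide: reached.
eldol: reached.
lamane: reached.
Reached: wexol, paxide, eldol, and lamane — 4 of the 5.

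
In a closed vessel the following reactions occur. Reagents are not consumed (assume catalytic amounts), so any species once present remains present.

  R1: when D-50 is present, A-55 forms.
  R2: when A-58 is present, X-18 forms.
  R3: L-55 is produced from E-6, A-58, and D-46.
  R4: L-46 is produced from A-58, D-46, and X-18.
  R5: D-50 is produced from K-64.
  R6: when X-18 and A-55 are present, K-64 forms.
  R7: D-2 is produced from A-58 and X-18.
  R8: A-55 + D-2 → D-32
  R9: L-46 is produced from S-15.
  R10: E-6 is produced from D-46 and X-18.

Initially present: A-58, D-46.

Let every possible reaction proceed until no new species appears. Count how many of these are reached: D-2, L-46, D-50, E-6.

3

A-58 present → X-18 forms (R2).
A-58, D-46, and X-18 present → L-46 forms (R4).
A-58 and X-18 present → D-2 forms (R7).
D-46 and X-18 present → E-6 forms (R10).
D-2: reached.
L-46: reached.
D-50 would need K-64 (R5), but K-64 never forms.
E-6: reached.
Reached: D-2, L-46, and E-6 — 3 of the 4.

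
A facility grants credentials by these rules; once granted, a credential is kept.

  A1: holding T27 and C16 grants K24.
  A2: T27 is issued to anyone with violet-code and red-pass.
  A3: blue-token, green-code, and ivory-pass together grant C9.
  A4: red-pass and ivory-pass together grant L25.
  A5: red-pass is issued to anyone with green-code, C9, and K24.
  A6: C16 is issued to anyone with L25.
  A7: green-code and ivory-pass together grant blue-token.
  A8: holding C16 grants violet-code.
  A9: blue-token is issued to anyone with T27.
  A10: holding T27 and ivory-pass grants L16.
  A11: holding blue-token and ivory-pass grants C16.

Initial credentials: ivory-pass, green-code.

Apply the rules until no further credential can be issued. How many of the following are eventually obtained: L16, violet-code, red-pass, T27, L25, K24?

1

Holding green-code and ivory-pass grants blue-token (A7).
Holding blue-token and ivory-pass grants C16 (A11).
Holding C16 grants violet-code (A8).
L16 would need T27 and ivory-pass (A10), but T27 is never granted.
violet-code: reached.
red-pass would need green-code, C9, and K24 (A5), but K24 is never granted.
T27 would need violet-code and red-pass (A2), but red-pass is never granted.
L25 would need red-pass and ivory-pass (A4), but red-pass is never granted.
K24 would need T27 and C16 (A1), but T27 is never granted.
Reached: violet-code — 1 of the 6.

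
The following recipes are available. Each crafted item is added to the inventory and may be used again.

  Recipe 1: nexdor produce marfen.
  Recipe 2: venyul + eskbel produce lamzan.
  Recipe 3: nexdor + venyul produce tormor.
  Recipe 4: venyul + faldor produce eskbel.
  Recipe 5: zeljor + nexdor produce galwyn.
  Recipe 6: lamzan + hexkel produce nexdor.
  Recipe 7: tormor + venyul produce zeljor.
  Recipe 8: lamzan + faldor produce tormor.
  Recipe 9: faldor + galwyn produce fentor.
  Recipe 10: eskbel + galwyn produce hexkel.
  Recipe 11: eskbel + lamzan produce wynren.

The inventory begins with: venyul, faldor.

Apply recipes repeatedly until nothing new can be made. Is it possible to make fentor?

fentor would need faldor and galwyn (Recipe 9), but galwyn is never obtained.

No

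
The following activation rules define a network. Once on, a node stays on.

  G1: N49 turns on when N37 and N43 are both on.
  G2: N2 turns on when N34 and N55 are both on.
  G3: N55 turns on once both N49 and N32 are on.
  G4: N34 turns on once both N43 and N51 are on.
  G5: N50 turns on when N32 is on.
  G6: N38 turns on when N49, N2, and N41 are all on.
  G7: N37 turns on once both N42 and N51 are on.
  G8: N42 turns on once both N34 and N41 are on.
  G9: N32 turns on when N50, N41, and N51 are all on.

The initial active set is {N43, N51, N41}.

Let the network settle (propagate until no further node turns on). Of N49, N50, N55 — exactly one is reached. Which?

G4: N43 and N51 on → N34 on.
G8: N34 and N41 on → N42 on.
G7: N42 and N51 on → N37 on.
N37 and N43 are on, so N49 turns on (G1).
N55 would need N49 and N32 (G3), but N32 never turns on. N50 would need N32 (G5), but N32 never turns on.

N49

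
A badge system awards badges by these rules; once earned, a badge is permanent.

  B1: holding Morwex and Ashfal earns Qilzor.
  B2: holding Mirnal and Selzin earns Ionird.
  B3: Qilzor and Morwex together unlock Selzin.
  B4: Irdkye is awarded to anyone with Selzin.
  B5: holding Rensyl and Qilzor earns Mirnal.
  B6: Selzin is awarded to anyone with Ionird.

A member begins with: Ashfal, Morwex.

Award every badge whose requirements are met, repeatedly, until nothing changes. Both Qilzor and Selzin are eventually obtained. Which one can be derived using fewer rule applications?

Qilzor: With Morwex and Ashfal, Qilzor is earned (B1). [1 rule application]
Selzin: With Morwex and Ashfal, Qilzor is earned (B1). With Qilzor and Morwex, Selzin is earned (B3). [2 rule applications]
Qilzor needs fewer.

Qilzor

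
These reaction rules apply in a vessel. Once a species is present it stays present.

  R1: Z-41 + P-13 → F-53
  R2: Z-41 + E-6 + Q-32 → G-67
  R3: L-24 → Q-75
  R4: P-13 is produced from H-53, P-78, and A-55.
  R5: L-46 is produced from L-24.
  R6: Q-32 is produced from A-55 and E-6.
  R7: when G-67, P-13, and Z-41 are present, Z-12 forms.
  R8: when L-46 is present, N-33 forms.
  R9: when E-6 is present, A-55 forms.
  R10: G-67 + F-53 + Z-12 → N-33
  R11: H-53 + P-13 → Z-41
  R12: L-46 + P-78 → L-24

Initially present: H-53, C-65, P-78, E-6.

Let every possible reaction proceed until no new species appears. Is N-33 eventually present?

E-6 present → A-55 forms (R9).
H-53, P-78, and A-55 present → P-13 forms (R4).
A-55 and E-6 present → Q-32 forms (R6).
H-53 and P-13 present → Z-41 forms (R11).
Z-41, E-6, and Q-32 present → G-67 forms (R2).
Z-41 and P-13 present → F-53 forms (R1).
G-67, P-13, and Z-41 present → Z-12 forms (R7).
G-67, F-53, and Z-12 present → N-33 forms (R10).

Yes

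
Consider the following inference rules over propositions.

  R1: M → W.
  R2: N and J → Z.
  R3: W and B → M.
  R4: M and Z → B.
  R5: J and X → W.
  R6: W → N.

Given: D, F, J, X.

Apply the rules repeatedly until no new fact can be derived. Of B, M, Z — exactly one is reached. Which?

From J and X, R5 gives W.
From W, R6 gives N.
N and J hold, so Z follows (R2).
M would need W and B (R3), but B is never established. B would need M and Z (R4), but M is never established.

Z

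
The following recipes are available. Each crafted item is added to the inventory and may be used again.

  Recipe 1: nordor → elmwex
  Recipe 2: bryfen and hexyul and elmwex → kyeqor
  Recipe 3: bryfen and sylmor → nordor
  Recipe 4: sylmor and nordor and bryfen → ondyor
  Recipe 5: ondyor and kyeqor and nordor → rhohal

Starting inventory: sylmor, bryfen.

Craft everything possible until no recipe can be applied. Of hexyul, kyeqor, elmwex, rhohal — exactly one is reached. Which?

elmwex

bryfen and sylmor → nordor (Recipe 3).
Using Recipe 1, nordor makes elmwex.
rhohal would need ondyor, kyeqor, and nordor (Recipe 5), but kyeqor is never obtained. No rule produces hexyul, and it is not given. kyeqor would need bryfen, hexyul, and elmwex (Recipe 2), but hexyul is never obtained.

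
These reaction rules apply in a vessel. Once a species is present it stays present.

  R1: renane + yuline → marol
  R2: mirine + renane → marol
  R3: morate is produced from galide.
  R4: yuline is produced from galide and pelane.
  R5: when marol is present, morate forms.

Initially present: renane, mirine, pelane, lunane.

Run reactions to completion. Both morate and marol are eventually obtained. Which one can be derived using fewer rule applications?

marol

marol: mirine and renane present → marol forms (R2). [1 rule application]
morate: mirine and renane present → marol forms (R2). marol present → morate forms (R5). [2 rule applications]
marol needs fewer.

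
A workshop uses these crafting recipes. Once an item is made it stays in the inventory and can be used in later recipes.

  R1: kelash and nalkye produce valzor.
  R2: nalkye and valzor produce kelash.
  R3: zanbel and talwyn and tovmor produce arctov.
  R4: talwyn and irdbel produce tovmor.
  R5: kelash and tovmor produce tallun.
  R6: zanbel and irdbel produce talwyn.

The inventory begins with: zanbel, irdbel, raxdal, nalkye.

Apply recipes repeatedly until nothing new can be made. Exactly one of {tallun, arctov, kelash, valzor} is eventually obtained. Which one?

arctov

zanbel and irdbel → talwyn (R6).
Using R4, talwyn and irdbel make tovmor.
Using R3, zanbel, talwyn, and tovmor make arctov.
tallun would need kelash and tovmor (R5), but kelash is never obtained. valzor would need kelash and nalkye (R1), but kelash is never obtained. kelash would need nalkye and valzor (R2), but valzor is never obtained.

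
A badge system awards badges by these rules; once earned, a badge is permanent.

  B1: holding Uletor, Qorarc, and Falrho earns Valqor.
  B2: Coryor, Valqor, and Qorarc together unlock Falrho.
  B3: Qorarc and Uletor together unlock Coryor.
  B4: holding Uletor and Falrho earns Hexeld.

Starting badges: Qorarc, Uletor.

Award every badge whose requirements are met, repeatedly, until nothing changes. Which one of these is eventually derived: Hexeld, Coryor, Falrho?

Coryor

With Qorarc and Uletor, Coryor is earned (B3).
Falrho would need Coryor, Valqor, and Qorarc (B2), but Valqor is never earned. Hexeld would need Uletor and Falrho (B4), but Falrho is never earned.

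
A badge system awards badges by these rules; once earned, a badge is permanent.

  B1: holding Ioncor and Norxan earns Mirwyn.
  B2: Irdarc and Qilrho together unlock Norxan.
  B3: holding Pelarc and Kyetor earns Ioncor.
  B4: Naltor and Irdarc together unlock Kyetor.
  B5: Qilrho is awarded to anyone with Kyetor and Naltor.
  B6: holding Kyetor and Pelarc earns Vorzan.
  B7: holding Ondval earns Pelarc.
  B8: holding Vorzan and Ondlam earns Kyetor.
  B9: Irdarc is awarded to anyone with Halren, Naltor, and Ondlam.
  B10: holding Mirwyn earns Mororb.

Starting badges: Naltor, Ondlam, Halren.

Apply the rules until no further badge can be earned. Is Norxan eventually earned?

Yes

With Halren, Naltor, and Ondlam, Irdarc is earned (B9).
With Naltor and Irdarc, Kyetor is earned (B4).
With Kyetor and Naltor, Qilrho is earned (B5).
With Irdarc and Qilrho, Norxan is earned (B2).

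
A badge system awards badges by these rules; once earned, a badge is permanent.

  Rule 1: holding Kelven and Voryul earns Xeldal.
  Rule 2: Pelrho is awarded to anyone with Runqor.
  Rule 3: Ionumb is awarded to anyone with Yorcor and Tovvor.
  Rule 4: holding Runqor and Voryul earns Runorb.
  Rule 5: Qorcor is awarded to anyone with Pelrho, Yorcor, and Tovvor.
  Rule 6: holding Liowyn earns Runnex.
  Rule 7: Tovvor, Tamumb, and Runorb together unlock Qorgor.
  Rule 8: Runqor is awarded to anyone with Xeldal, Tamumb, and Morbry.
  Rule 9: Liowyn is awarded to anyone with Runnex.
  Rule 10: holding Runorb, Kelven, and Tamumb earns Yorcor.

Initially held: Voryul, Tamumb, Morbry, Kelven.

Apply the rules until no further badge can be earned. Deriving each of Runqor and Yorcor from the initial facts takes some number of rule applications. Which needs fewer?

Runqor

Runqor: With Kelven and Voryul, Xeldal is earned (Rule 1). With Xeldal, Tamumb, and Morbry, Runqor is earned (Rule 8). [2 rule applications]
Yorcor: With Kelven and Voryul, Xeldal is earned (Rule 1). With Xeldal, Tamumb, and Morbry, Runqor is earned (Rule 8). With Runqor and Voryul, Runorb is earned (Rule 4). With Runorb, Kelven, and Tamumb, Yorcor is earned (Rule 10). [4 rule applications]
Runqor needs fewer.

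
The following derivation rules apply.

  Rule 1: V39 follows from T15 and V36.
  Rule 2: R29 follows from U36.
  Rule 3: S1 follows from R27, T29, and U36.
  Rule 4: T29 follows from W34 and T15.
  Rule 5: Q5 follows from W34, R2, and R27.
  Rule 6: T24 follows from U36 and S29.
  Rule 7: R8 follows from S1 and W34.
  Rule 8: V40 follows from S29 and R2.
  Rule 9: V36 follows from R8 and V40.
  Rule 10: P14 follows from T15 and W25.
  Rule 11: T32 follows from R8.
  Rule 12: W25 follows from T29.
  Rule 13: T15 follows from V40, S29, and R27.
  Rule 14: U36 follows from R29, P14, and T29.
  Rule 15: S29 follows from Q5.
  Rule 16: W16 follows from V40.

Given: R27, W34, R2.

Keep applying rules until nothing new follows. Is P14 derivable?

Yes

From W34, R2, and R27, Rule 5 gives Q5.
Q5 holds, so S29 follows (Rule 15).
S29 and R2 hold, so V40 follows (Rule 8).
From V40, S29, and R27, Rule 13 gives T15.
From W34 and T15, Rule 4 gives T29.
T29 holds, so W25 follows (Rule 12).
T15 and W25 hold, so P14 follows (Rule 10).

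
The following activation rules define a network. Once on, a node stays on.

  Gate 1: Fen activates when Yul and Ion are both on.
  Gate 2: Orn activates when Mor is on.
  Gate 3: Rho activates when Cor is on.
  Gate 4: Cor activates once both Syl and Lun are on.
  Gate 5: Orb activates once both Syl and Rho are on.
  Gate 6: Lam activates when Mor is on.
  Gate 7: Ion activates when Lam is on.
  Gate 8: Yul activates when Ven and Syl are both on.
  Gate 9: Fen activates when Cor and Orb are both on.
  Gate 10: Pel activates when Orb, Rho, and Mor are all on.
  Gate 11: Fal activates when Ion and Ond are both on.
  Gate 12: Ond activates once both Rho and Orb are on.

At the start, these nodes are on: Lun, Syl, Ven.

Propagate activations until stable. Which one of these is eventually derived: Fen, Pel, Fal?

Fen

Syl and Lun are on, so Cor activates (Gate 4).
Gate 3: Cor on → Rho on.
Syl and Rho are on, so Orb activates (Gate 5).
Gate 9: Cor and Orb on → Fen on.
Pel would need Orb, Rho, and Mor (Gate 10), but Mor never turns on. Fal would need Ion and Ond (Gate 11), but Ion never turns on.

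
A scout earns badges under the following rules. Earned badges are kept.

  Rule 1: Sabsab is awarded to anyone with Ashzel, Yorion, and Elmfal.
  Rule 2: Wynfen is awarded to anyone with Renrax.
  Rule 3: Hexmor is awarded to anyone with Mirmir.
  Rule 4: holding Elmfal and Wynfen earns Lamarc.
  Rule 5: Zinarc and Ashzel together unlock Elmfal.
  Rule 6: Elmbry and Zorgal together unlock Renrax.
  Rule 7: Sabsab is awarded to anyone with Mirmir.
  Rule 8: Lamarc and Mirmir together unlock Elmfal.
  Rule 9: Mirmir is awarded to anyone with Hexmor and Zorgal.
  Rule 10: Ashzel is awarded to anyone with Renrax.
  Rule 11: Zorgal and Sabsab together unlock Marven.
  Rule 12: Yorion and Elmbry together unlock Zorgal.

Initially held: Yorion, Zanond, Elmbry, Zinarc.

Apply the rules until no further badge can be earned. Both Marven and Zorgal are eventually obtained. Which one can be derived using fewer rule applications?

Zorgal: With Yorion and Elmbry, Zorgal is earned (Rule 12). [1 rule application]
Marven: With Yorion and Elmbry, Zorgal is earned (Rule 12). With Elmbry and Zorgal, Renrax is earned (Rule 6). With Renrax, Ashzel is earned (Rule 10). With Zinarc and Ashzel, Elmfal is earned (Rule 5). With Ashzel, Yorion, and Elmfal, Sabsab is earned (Rule 1). With Zorgal and Sabsab, Marven is earned (Rule 11). [6 rule applications]
Zorgal needs fewer.

Zorgal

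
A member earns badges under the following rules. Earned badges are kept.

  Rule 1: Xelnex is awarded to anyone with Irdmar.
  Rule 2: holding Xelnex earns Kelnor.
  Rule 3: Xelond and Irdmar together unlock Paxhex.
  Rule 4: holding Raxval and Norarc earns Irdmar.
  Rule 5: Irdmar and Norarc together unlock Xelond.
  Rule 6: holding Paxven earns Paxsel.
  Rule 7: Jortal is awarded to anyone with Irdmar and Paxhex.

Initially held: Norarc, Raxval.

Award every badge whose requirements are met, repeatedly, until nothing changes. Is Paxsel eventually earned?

No

Paxsel would need Paxven (Rule 6), but Paxven is never earned.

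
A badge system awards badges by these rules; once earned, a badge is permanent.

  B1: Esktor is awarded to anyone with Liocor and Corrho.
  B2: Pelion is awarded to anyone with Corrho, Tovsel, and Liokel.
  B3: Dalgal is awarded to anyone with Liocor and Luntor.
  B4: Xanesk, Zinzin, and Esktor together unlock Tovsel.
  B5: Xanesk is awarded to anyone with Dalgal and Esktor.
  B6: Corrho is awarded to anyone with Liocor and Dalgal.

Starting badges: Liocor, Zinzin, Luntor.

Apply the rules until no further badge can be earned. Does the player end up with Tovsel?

With Liocor and Luntor, Dalgal is earned (B3).
With Liocor and Dalgal, Corrho is earned (B6).
With Liocor and Corrho, Esktor is earned (B1).
With Dalgal and Esktor, Xanesk is earned (B5).
With Xanesk, Zinzin, and Esktor, Tovsel is earned (B4).

Yes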